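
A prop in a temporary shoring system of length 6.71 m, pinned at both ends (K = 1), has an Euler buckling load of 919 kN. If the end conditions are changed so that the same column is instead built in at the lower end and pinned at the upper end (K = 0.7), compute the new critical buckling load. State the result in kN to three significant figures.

P_cr ∝ 1/K², so P_cr,new = P_cr,old × (K_old/K_new)² = 919 × (1/0.7)²
= 919 × 2.041 = 1880 kN

P_cr ≈ 1880 kN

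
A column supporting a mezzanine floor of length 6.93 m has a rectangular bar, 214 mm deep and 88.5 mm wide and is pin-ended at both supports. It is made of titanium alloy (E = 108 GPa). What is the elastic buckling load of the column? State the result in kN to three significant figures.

Buckling occurs about the weak axis: I_min = h·b³/12 with b = 88.5 mm (the shorter side).
I_min = 214×88.5³/12 = 1.236×10^7 mm⁴
I = 1.236×10^7 mm⁴ = 1.236×10^-5 m⁴
Effective length L_e = K·L = 1 × 6.93 = 6.930 m
P_cr = π²EI / L_e² = π² × 108×10⁹ × 1.236×10^-5 / 6.930² = 2.744×10^5 N

P_cr ≈ 274 kN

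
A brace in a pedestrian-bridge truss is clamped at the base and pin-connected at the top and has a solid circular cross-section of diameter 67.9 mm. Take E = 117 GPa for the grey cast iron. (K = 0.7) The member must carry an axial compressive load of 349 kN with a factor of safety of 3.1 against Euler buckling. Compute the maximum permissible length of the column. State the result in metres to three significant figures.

I = πd⁴/64 = π×67.9⁴/64 = 1.043×10^6 mm⁴
I = 1.043×10^-6 m⁴
Required critical load P_cr = n·P = 3.1 × 349 = 1082 kN = 1.082×10^6 N
From P_cr = π²EI/(K·L)²:  L = (1/K)·√(π²EI/P_cr) = (1/0.7)·√(π²×1.17×10^11×1.043×10^-6/1.082×10^6)
L = 1.51 m

L_max ≈ 1.51 m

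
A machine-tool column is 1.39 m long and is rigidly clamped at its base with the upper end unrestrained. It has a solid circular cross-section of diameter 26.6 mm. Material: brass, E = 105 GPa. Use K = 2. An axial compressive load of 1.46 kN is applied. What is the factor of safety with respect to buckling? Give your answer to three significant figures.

I = πd⁴/64 = π×26.6⁴/64 = 2.458×10^4 mm⁴
I = 2.458×10^4 mm⁴ = 2.458×10^-8 m⁴
Effective length L_e = K·L = 2 × 1.39 = 2.780 m
P_cr = π²EI / L_e² = π² × 105×10⁹ × 2.458×10^-8 / 2.780² = 3.295×10^3 N
Factor of safety n = P_cr / P = 3.2953 / 1.46 = 2.26

n ≈ 2.26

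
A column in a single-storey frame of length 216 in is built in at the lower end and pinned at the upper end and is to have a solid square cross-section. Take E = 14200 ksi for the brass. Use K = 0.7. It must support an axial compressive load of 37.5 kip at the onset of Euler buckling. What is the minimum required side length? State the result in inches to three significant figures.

a ≈ 2.93 in

L_e = K·L = 0.7 × 216 = 151.2 in
Required I = P_cr·L_e²/(π²E) = 3.750×10^4 × 151.2² / (π² × 1.42×10^7) = 6.117 in⁴
Solid square: I = a⁴/12  ⇒  a = (12I)^(1/4) = (12×6.117)^(1/4) = 2.93 in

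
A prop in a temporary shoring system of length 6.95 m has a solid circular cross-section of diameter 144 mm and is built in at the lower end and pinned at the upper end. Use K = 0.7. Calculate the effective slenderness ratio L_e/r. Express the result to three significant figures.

For a solid circle r = d/4 = 144/4 = 36.00 mm
L_e = K·L = 0.7 × 6.95 m = 4.865 m = 4865.0 mm
λ = L_e / r_min = 4865.0 / 36.00 = 135

λ ≈ 135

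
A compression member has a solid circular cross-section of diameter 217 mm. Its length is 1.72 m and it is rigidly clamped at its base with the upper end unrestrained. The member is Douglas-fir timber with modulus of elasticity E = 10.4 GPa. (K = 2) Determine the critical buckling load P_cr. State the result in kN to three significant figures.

I = πd⁴/64 = π×217⁴/64 = 1.088×10^8 mm⁴
I = 1.088×10^8 mm⁴ = 1.088×10^-4 m⁴
Effective length L_e = K·L = 2 × 1.72 = 3.440 m
P_cr = π²EI / L_e² = π² × 10.4×10⁹ × 1.088×10^-4 / 3.440² = 9.441×10^5 N

P_cr ≈ 944 kN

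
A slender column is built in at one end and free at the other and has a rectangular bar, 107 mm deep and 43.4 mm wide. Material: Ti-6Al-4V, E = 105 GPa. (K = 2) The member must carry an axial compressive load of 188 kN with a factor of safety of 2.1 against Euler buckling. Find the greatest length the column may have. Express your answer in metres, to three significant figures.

Buckling occurs about the weak axis: I_min = h·b³/12 with b = 43.4 mm (the shorter side).
I_min = 107×43.4³/12 = 7.289×10^5 mm⁴
I = 7.289×10^-7 m⁴
Required critical load P_cr = n·P = 2.1 × 188 = 394.8 kN = 3.948×10^5 N
From P_cr = π²EI/(K·L)²:  L = (1/K)·√(π²EI/P_cr) = (1/2)·√(π²×1.05×10^11×7.289×10^-7/3.948×10^5)
L = 0.692 m

L_max ≈ 0.692 m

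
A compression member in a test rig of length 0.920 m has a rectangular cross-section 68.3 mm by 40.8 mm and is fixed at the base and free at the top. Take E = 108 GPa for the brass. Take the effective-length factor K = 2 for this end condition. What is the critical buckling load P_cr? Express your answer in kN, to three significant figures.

Buckling occurs about the weak axis: I_min = h·b³/12 with b = 40.8 mm (the shorter side).
I_min = 68.3×40.8³/12 = 3.866×10^5 mm⁴
I = 3.866×10^5 mm⁴ = 3.866×10^-7 m⁴
Effective length L_e = K·L = 2 × 0.920 = 1.840 m
P_cr = π²EI / L_e² = π² × 108×10⁹ × 3.866×10^-7 / 1.840² = 1.217×10^5 N

P_cr ≈ 122 kN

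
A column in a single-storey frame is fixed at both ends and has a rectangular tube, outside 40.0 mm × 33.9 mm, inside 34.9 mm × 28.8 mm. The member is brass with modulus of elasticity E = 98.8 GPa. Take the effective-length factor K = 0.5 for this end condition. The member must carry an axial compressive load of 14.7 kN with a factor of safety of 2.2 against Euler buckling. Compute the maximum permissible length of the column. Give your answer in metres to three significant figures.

L_max ≈ 2.70 m

Weak-axis I_min = (h_o·b_o³ − h_i·b_i³)/12 with b_o = 33.9, b_i = 28.80 mm (shorter outer/inner sides).
I_min = (40.0×33.9³ − 34.90×28.80³)/12 = 6.039×10^4 mm⁴
I = 6.039×10^-8 m⁴
Required critical load P_cr = n·P = 2.2 × 14.7 = 32.34 kN = 3.234×10^4 N
From P_cr = π²EI/(K·L)²:  L = (1/K)·√(π²EI/P_cr) = (1/0.5)·√(π²×9.88×10^10×6.039×10^-8/3.234×10^4)
L = 2.70 m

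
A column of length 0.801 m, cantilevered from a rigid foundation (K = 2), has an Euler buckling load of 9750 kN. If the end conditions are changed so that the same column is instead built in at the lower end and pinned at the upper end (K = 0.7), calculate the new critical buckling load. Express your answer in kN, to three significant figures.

P_cr ≈ 79600 kN

P_cr ∝ 1/K², so P_cr,new = P_cr,old × (K_old/K_new)² = 9750 × (2/0.7)²
= 9750 × 8.163 = 79600 kN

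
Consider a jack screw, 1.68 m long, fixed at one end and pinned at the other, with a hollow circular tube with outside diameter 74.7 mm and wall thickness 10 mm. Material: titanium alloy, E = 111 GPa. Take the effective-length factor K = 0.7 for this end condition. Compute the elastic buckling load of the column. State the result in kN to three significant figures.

Inner diameter d_i = 74.7 − 2×10 = 54.70 mm
I = π(d_o⁴ − d_i⁴)/64 = π(74.7⁴ − 54.70⁴)/64 = 1.089×10^6 mm⁴
I = 1.089×10^6 mm⁴ = 1.089×10^-6 m⁴
Effective length L_e = K·L = 0.7 × 1.68 = 1.176 m
P_cr = π²EI / L_e² = π² × 111×10⁹ × 1.089×10^-6 / 1.176² = 8.626×10^5 N

P_cr ≈ 863 kN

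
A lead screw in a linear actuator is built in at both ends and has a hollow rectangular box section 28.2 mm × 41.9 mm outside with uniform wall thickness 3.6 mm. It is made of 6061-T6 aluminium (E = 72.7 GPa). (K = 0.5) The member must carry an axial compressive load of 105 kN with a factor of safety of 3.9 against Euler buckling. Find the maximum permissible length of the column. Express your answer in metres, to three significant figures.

Inner dimensions: h_i = 41.9 − 2×3.6 = 34.70 mm, b_i = 28.2 − 2×3.6 = 21.00 mm
Weak-axis I_min = (h_o·b_o³ − h_i·b_i³)/12 with b_o = 28.2, b_i = 21.00 mm (shorter outer/inner sides).
I_min = (41.9×28.2³ − 34.70×21.00³)/12 = 5.152×10^4 mm⁴
I = 5.152×10^-8 m⁴
Required critical load P_cr = n·P = 3.9 × 105 = 409.5 kN = 4.095×10^5 N
From P_cr = π²EI/(K·L)²:  L = (1/K)·√(π²EI/P_cr) = (1/0.5)·√(π²×7.27×10^10×5.152×10^-8/4.095×10^5)
L = 0.601 m

L_max ≈ 0.601 m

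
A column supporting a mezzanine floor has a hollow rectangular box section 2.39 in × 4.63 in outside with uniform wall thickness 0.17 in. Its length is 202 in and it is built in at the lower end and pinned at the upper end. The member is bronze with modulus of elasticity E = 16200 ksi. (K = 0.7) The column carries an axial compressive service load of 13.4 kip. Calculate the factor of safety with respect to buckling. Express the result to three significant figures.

n ≈ 1.31

Inner dimensions: h_i = 4.63 − 2×0.17 = 4.290 in, b_i = 2.39 − 2×0.17 = 2.050 in
Weak-axis I_min = (h_o·b_o³ − h_i·b_i³)/12 with b_o = 2.39, b_i = 2.050 in (shorter outer/inner sides).
I_min = (4.63×2.39³ − 4.290×2.050³)/12 = 2.187 in⁴
Effective length L_e = K·L = 0.7 × 202 = 141.4 in
P_cr = π²EI / L_e² = π² × 16200×10³ × 2.187 / 141.4² = 1.749×10^4 lb
Factor of safety n = P_cr / P = 17.493 / 13.4 = 1.31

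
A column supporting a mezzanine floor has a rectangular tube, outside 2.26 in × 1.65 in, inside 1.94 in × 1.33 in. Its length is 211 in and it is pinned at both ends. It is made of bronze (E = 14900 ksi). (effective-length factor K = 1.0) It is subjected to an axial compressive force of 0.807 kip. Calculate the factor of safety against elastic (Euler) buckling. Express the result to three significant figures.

Weak-axis I_min = (h_o·b_o³ − h_i·b_i³)/12 with b_o = 1.65, b_i = 1.330 in (shorter outer/inner sides).
I_min = (2.26×1.65³ − 1.940×1.330³)/12 = 0.4657 in⁴
Effective length L_e = K·L = 1 × 211 = 211.0 in
P_cr = π²EI / L_e² = π² × 14900×10³ × 0.4657 / 211.0² = 1.538×10^3 lb
Factor of safety n = P_cr / P = 1.5382 / 0.807 = 1.91

n ≈ 1.91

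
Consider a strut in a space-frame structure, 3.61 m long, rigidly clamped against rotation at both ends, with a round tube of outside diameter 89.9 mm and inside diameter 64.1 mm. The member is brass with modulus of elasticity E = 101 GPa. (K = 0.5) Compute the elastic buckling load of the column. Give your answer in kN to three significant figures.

d_o = 89.9 mm, d_i = 64.1 mm
I = π(d_o⁴ − d_i⁴)/64 = π(89.9⁴ − 64.10⁴)/64 = 2.378×10^6 mm⁴
I = 2.378×10^6 mm⁴ = 2.378×10^-6 m⁴
Effective length L_e = K·L = 0.5 × 3.61 = 1.805 m
P_cr = π²EI / L_e² = π² × 101×10⁹ × 2.378×10^-6 / 1.805² = 7.275×10^5 N

P_cr ≈ 727 kN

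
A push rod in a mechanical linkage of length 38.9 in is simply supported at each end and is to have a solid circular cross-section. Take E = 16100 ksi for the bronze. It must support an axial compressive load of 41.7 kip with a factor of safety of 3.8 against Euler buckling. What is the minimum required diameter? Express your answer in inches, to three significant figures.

Required P_cr = n·P = 3.8 × 41.7 = 158.5 kip
L_e = K·L = 1 × 38.9 = 38.90 in
Required I = P_cr·L_e²/(π²E) = 1.585×10^5 × 38.90² / (π² × 1.61×10^7) = 1.509 in⁴
Solid circle: I = πd⁴/64  ⇒  d = (64I/π)^(1/4) = (64×1.509/π)^(1/4) = 2.35 in

d ≈ 2.35 in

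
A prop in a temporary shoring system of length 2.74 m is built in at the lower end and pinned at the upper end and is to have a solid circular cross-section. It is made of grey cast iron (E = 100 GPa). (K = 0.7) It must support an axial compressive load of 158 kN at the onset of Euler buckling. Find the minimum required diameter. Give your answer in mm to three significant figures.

d ≈ 58.9 mm

L_e = K·L = 0.7 × 2.74 = 1.918 m
Required I = P_cr·L_e²/(π²E) = 1.580×10^5 × 1.918² / (π² × 1.00×10^11) = 5.889×10^-7 m⁴
I_req = 5.889×10^5 mm⁴
Solid circle: I = πd⁴/64  ⇒  d = (64I/π)^(1/4) = (64×5.889×10^5/π)^(1/4) = 58.9 mm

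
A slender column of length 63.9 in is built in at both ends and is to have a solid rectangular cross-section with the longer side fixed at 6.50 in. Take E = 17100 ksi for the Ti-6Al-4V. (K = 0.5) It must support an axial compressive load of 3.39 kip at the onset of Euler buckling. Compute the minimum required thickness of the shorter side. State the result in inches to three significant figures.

b ≈ 0.336 in

L_e = K·L = 0.5 × 63.9 = 31.95 in
Required I = P_cr·L_e²/(π²E) = 3.390×10^3 × 31.95² / (π² × 1.71×10^7) = 2.050×10^-2 in⁴
Rectangle, weak axis: I_min = h·b³/12 with h = 6.50 in fixed  ⇒  b = (12I/h)^(1/3) = 0.336 in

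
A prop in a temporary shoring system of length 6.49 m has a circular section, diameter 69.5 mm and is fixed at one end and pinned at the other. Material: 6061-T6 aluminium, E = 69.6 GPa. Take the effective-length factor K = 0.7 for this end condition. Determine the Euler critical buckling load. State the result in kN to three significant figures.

I = πd⁴/64 = π×69.5⁴/64 = 1.145×10^6 mm⁴
I = 1.145×10^6 mm⁴ = 1.145×10^-6 m⁴
Effective length L_e = K·L = 0.7 × 6.49 = 4.543 m
P_cr = π²EI / L_e² = π² × 69.6×10⁹ × 1.145×10^-6 / 4.543² = 3.812×10^4 N

P_cr ≈ 38.1 kN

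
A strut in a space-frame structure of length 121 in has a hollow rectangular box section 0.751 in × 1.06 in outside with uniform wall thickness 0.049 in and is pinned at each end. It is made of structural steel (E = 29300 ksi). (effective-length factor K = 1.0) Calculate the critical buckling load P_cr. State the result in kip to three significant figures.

Inner dimensions: h_i = 1.06 − 2×0.049 = 0.9620 in, b_i = 0.751 − 2×0.049 = 0.6530 in
Weak-axis I_min = (h_o·b_o³ − h_i·b_i³)/12 with b_o = 0.751, b_i = 0.6530 in (shorter outer/inner sides).
I_min = (1.06×0.751³ − 0.9620×0.6530³)/12 = 1.509×10^-2 in⁴
Effective length L_e = K·L = 1 × 121 = 121.0 in
P_cr = π²EI / L_e² = π² × 29300×10³ × 1.509×10^-2 / 121.0² = 298.1 lb

P_cr ≈ 0.298 kip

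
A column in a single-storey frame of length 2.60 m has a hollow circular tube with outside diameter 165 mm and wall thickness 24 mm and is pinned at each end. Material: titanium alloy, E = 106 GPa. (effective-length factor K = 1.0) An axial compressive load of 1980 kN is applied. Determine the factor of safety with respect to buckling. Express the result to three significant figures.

Inner diameter d_i = 165 − 2×24 = 117.0 mm
I = π(d_o⁴ − d_i⁴)/64 = π(165⁴ − 117.0⁴)/64 = 2.719×10^7 mm⁴
I = 2.719×10^7 mm⁴ = 2.719×10^-5 m⁴
Effective length L_e = K·L = 1 × 2.60 = 2.600 m
P_cr = π²EI / L_e² = π² × 106×10⁹ × 2.719×10^-5 / 2.600² = 4.207×10^6 N
Factor of safety n = P_cr / P = 4207.2 / 1980 = 2.12

n ≈ 2.12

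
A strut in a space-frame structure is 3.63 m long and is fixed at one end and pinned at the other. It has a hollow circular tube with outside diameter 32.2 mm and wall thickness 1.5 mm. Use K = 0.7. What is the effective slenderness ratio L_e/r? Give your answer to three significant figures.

λ ≈ 234

Inner diameter d_i = 32.2 − 2×1.5 = 29.20 mm
I = π(d_o⁴ − d_i⁴)/64 = π(32.2⁴ − 29.20⁴)/64 = 1.708×10^4 mm⁴
A = 144.7 mm²;  r_min = √(I/A) = √(1.708×10^4/144.7) = 10.87 mm
L_e = K·L = 0.7 × 3.63 m = 2.541 m = 2541.0 mm
λ = L_e / r_min = 2541.0 / 10.87 = 234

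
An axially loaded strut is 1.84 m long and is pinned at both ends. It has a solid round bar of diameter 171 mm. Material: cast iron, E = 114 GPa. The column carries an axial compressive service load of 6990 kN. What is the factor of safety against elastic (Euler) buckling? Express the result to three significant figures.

n ≈ 2.00

I = πd⁴/64 = π×171⁴/64 = 4.197×10^7 mm⁴
I = 4.197×10^7 mm⁴ = 4.197×10^-5 m⁴
Effective length L_e = K·L = 1 × 1.84 = 1.840 m
P_cr = π²EI / L_e² = π² × 114×10⁹ × 4.197×10^-5 / 1.840² = 1.395×10^7 N
Factor of safety n = P_cr / P = 13948 / 6990 = 2.00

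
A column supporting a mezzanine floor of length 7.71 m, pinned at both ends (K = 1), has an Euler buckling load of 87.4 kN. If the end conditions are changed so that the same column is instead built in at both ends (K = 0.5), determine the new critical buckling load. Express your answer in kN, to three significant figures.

P_cr ∝ 1/K², so P_cr,new = P_cr,old × (K_old/K_new)² = 87.4 × (1/0.5)²
= 87.4 × 4.000 = 350 kN

P_cr ≈ 350 kN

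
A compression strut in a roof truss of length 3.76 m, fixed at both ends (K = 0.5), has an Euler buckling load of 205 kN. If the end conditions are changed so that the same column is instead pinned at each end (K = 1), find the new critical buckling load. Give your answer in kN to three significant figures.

P_cr ∝ 1/K², so P_cr,new = P_cr,old × (K_old/K_new)² = 205 × (0.5/1)²
= 205 × 0.2500 = 51.2 kN

P_cr ≈ 51.2 kN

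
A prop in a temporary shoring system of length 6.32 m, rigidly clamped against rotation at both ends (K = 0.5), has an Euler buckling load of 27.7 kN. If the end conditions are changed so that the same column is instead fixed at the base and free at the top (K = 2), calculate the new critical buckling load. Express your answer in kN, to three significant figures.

P_cr ∝ 1/K², so P_cr,new = P_cr,old × (K_old/K_new)² = 27.7 × (0.5/2)²
= 27.7 × 0.06250 = 1.73 kN

P_cr ≈ 1.73 kN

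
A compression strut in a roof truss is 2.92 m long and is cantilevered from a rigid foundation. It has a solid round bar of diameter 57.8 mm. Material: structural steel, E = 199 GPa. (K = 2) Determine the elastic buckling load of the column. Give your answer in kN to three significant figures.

P_cr ≈ 31.6 kN

I = πd⁴/64 = π×57.8⁴/64 = 5.479×10^5 mm⁴
I = 5.479×10^5 mm⁴ = 5.479×10^-7 m⁴
Effective length L_e = K·L = 2 × 2.92 = 5.840 m
P_cr = π²EI / L_e² = π² × 199×10⁹ × 5.479×10^-7 / 5.840² = 3.155×10^4 N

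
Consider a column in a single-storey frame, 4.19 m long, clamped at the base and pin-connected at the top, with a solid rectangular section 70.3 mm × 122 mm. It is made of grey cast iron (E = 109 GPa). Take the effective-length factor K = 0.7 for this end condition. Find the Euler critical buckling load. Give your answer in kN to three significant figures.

Buckling occurs about the weak axis: I_min = h·b³/12 with b = 70.3 mm (the shorter side).
I_min = 122×70.3³/12 = 3.532×10^6 mm⁴
I = 3.532×10^6 mm⁴ = 3.532×10^-6 m⁴
Effective length L_e = K·L = 0.7 × 4.19 = 2.933 m
P_cr = π²EI / L_e² = π² × 109×10⁹ × 3.532×10^-6 / 2.933² = 4.417×10^5 N

P_cr ≈ 442 kN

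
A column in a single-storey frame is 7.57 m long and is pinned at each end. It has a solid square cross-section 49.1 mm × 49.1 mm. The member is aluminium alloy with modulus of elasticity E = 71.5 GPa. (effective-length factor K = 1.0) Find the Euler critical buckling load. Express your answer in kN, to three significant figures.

I = a⁴/12 = 49.1⁴/12 = 4.843×10^5 mm⁴
I = 4.843×10^5 mm⁴ = 4.843×10^-7 m⁴
Effective length L_e = K·L = 1 × 7.57 = 7.570 m
P_cr = π²EI / L_e² = π² × 71.5×10⁹ × 4.843×10^-7 / 7.570² = 5.964×10^3 N

P_cr ≈ 5.96 kN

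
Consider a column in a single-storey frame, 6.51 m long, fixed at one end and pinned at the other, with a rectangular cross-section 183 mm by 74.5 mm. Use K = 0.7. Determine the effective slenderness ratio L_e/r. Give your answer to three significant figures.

For a rectangle r_min = b/√12 = 74.5/√12 = 21.51 mm
L_e = K·L = 0.7 × 6.51 m = 4.557 m = 4557.0 mm
λ = L_e / r_min = 4557.0 / 21.51 = 212

λ ≈ 212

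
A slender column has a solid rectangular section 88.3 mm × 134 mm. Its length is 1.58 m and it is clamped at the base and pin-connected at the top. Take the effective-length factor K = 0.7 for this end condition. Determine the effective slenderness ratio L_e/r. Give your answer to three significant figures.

λ ≈ 43.4

For a rectangle r_min = b/√12 = 88.3/√12 = 25.49 mm
L_e = K·L = 0.7 × 1.58 m = 1.106 m = 1106.0 mm
λ = L_e / r_min = 1106.0 / 25.49 = 43.4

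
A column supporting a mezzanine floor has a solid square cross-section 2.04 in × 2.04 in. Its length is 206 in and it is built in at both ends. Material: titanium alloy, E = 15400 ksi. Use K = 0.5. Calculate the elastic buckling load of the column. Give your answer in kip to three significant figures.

I = a⁴/12 = 2.04⁴/12 = 1.443 in⁴
Effective length L_e = K·L = 0.5 × 206 = 103.0 in
P_cr = π²EI / L_e² = π² × 15400×10³ × 1.443 / 103.0² = 2.068×10^4 lb

P_cr ≈ 20.7 kip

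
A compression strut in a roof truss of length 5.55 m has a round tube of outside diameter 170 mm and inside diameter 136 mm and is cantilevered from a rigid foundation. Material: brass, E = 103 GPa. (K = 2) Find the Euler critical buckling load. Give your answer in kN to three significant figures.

d_o = 170 mm, d_i = 136 mm
I = π(d_o⁴ − d_i⁴)/64 = π(170⁴ − 136.0⁴)/64 = 2.421×10^7 mm⁴
I = 2.421×10^7 mm⁴ = 2.421×10^-5 m⁴
Effective length L_e = K·L = 2 × 5.55 = 11.10 m
P_cr = π²EI / L_e² = π² × 103×10⁹ × 2.421×10^-5 / 11.10² = 1.997×10^5 N

P_cr ≈ 200 kN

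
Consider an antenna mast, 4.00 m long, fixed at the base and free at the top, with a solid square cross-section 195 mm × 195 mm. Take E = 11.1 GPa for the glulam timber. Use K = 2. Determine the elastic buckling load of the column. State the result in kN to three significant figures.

P_cr ≈ 206 kN

I = a⁴/12 = 195⁴/12 = 1.205×10^8 mm⁴
I = 1.205×10^8 mm⁴ = 1.205×10^-4 m⁴
Effective length L_e = K·L = 2 × 4.00 = 8.000 m
P_cr = π²EI / L_e² = π² × 11.1×10⁹ × 1.205×10^-4 / 8.000² = 2.063×10^5 N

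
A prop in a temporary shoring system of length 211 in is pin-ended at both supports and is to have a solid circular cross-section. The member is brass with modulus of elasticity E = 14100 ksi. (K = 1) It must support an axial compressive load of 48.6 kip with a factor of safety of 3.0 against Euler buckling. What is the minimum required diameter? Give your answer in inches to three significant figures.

d ≈ 5.55 in

Required P_cr = n·P = 3.0 × 48.6 = 145.8 kip
L_e = K·L = 1 × 211 = 211.0 in
Required I = P_cr·L_e²/(π²E) = 1.458×10^5 × 211.0² / (π² × 1.41×10^7) = 46.64 in⁴
Solid circle: I = πd⁴/64  ⇒  d = (64I/π)^(1/4) = (64×46.64/π)^(1/4) = 5.55 in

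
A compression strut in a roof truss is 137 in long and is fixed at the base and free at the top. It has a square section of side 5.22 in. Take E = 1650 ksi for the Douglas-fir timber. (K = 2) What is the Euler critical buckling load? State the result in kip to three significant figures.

I = a⁴/12 = 5.22⁴/12 = 61.87 in⁴
Effective length L_e = K·L = 2 × 137 = 274.0 in
P_cr = π²EI / L_e² = π² × 1650×10³ × 61.87 / 274.0² = 1.342×10^4 lb

P_cr ≈ 13.4 kip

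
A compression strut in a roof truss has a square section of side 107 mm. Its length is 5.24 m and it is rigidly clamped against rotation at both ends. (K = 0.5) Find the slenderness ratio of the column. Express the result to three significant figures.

λ ≈ 84.8

For a square r = a/√12 = 107/√12 = 30.89 mm
L_e = K·L = 0.5 × 5.24 m = 2.620 m = 2620.0 mm
λ = L_e / r_min = 2620.0 / 30.89 = 84.8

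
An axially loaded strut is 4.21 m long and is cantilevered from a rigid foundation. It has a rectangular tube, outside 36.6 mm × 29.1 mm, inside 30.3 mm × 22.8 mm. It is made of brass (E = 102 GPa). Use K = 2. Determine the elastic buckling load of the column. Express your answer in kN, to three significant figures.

P_cr ≈ 0.642 kN

Weak-axis I_min = (h_o·b_o³ − h_i·b_i³)/12 with b_o = 29.1, b_i = 22.80 mm (shorter outer/inner sides).
I_min = (36.6×29.1³ − 30.30×22.80³)/12 = 4.523×10^4 mm⁴
I = 4.523×10^4 mm⁴ = 4.523×10^-8 m⁴
Effective length L_e = K·L = 2 × 4.21 = 8.420 m
P_cr = π²EI / L_e² = π² × 102×10⁹ × 4.523×10^-8 / 8.420² = 642.3 N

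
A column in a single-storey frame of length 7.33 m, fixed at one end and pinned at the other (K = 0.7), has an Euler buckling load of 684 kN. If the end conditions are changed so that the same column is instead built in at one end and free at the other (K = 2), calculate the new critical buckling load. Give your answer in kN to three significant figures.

P_cr ≈ 83.8 kN

P_cr ∝ 1/K², so P_cr,new = P_cr,old × (K_old/K_new)² = 684 × (0.7/2)²
= 684 × 0.1225 = 83.8 kN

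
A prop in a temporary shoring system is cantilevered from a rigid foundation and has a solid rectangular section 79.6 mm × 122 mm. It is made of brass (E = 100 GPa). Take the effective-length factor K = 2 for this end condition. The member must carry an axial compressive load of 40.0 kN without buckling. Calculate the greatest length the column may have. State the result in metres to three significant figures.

L_max ≈ 5.62 m

Buckling occurs about the weak axis: I_min = h·b³/12 with b = 79.6 mm (the shorter side).
I_min = 122×79.6³/12 = 5.128×10^6 mm⁴
I = 5.128×10^-6 m⁴
At the buckling limit P_cr = P = 4.000×10^4 N
From P_cr = π²EI/(K·L)²:  L = (1/K)·√(π²EI/P_cr) = (1/2)·√(π²×1.00×10^11×5.128×10^-6/4.000×10^4)
L = 5.62 m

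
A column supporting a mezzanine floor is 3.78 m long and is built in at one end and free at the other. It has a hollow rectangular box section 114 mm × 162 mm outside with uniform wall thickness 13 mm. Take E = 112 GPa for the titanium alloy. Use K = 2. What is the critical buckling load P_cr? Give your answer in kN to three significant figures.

Inner dimensions: h_i = 162 − 2×13 = 136.0 mm, b_i = 114 − 2×13 = 88.00 mm
Weak-axis I_min = (h_o·b_o³ − h_i·b_i³)/12 with b_o = 114, b_i = 88.00 mm (shorter outer/inner sides).
I_min = (162×114³ − 136.0×88.00³)/12 = 1.228×10^7 mm⁴
I = 1.228×10^7 mm⁴ = 1.228×10^-5 m⁴
Effective length L_e = K·L = 2 × 3.78 = 7.560 m
P_cr = π²EI / L_e² = π² × 112×10⁹ × 1.228×10^-5 / 7.560² = 2.375×10^5 N

P_cr ≈ 237 kN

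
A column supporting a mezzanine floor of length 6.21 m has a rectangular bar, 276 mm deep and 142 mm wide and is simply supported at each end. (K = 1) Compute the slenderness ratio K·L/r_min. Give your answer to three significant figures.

Buckling occurs about the weak axis: I_min = h·b³/12 with b = 142 mm (the shorter side).
I_min = 276×142³/12 = 6.586×10^7 mm⁴
A = 3.919×10^4 mm²;  r_min = √(I/A) = √(6.586×10^7/3.919×10^4) = 40.99 mm
L_e = K·L = 1 × 6.21 m = 6.210 m = 6210.0 mm
λ = L_e / r_min = 6210.0 / 40.99 = 151

λ ≈ 151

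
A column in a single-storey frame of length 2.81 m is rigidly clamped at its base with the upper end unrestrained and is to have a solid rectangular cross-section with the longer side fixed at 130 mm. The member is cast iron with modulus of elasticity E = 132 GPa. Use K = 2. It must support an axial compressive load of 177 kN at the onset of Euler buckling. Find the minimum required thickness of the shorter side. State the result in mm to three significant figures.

b ≈ 73.4 mm

L_e = K·L = 2 × 2.81 = 5.620 m
Required I = P_cr·L_e²/(π²E) = 1.770×10^5 × 5.620² / (π² × 1.32×10^11) = 4.291×10^-6 m⁴
I_req = 4.291×10^6 mm⁴
Rectangle, weak axis: I_min = h·b³/12 with h = 130 mm fixed  ⇒  b = (12I/h)^(1/3) = 73.4 mm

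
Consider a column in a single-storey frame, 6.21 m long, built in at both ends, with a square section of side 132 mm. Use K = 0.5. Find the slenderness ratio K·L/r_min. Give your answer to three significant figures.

For a square r = a/√12 = 132/√12 = 38.11 mm
L_e = K·L = 0.5 × 6.21 m = 3.105 m = 3105.0 mm
λ = L_e / r_min = 3105.0 / 38.11 = 81.5

λ ≈ 81.5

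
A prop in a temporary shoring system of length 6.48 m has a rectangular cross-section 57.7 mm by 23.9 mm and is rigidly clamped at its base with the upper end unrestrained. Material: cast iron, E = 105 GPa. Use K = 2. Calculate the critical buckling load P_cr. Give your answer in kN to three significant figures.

P_cr ≈ 0.405 kN

Buckling occurs about the weak axis: I_min = h·b³/12 with b = 23.9 mm (the shorter side).
I_min = 57.7×23.9³/12 = 6.564×10^4 mm⁴
I = 6.564×10^4 mm⁴ = 6.564×10^-8 m⁴
Effective length L_e = K·L = 2 × 6.48 = 12.96 m
P_cr = π²EI / L_e² = π² × 105×10⁹ × 6.564×10^-8 / 12.96² = 405.0 N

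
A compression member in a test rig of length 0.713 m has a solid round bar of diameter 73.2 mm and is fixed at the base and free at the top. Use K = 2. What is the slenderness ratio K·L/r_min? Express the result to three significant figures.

λ ≈ 77.9

For a solid circle r = d/4 = 73.2/4 = 18.30 mm
L_e = K·L = 2 × 0.713 m = 1.426 m = 1426.0 mm
λ = L_e / r_min = 1426.0 / 18.30 = 77.9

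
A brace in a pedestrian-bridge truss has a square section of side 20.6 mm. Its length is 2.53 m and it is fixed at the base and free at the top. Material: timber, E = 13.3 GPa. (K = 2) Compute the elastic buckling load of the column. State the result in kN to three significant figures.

P_cr ≈ 0.0769 kN

I = a⁴/12 = 20.6⁴/12 = 1.501×10^4 mm⁴
I = 1.501×10^4 mm⁴ = 1.501×10^-8 m⁴
Effective length L_e = K·L = 2 × 2.53 = 5.060 m
P_cr = π²EI / L_e² = π² × 13.3×10⁹ × 1.501×10^-8 / 5.060² = 76.94 N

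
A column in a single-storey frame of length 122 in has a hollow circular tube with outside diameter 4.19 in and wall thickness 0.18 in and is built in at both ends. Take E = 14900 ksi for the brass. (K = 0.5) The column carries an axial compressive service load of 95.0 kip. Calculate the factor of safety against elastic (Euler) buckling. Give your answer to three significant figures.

Inner diameter d_i = 4.19 − 2×0.18 = 3.830 in
I = π(d_o⁴ − d_i⁴)/64 = π(4.19⁴ − 3.830⁴)/64 = 4.567 in⁴
Effective length L_e = K·L = 0.5 × 122 = 61.00 in
P_cr = π²EI / L_e² = π² × 14900×10³ × 4.567 / 61.00² = 1.805×10^5 lb
Factor of safety n = P_cr / P = 180.50 / 95.0 = 1.90

n ≈ 1.90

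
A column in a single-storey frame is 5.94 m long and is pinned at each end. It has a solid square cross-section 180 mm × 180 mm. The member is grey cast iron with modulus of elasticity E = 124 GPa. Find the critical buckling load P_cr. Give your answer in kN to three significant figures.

I = a⁴/12 = 180⁴/12 = 8.748×10^7 mm⁴
I = 8.748×10^7 mm⁴ = 8.748×10^-5 m⁴
Effective length L_e = K·L = 1 × 5.94 = 5.940 m
P_cr = π²EI / L_e² = π² × 124×10⁹ × 8.748×10^-5 / 5.940² = 3.034×10^6 N

P_cr ≈ 3030 kN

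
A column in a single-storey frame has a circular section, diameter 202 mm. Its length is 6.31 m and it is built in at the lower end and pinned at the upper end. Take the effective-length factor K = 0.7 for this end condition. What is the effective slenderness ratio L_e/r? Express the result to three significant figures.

λ ≈ 87.5

For a solid circle r = d/4 = 202/4 = 50.50 mm
L_e = K·L = 0.7 × 6.31 m = 4.417 m = 4417.0 mm
λ = L_e / r_min = 4417.0 / 50.50 = 87.5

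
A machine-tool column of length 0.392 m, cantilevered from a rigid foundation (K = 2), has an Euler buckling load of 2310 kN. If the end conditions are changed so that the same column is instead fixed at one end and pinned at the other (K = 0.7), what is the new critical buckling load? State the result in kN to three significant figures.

P_cr ∝ 1/K², so P_cr,new = P_cr,old × (K_old/K_new)² = 2310 × (2/0.7)²
= 2310 × 8.163 = 18900 kN

P_cr ≈ 18900 kN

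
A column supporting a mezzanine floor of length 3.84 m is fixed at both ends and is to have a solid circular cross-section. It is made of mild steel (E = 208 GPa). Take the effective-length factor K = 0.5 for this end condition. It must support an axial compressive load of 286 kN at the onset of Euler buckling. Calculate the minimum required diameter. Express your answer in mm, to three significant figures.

L_e = K·L = 0.5 × 3.84 = 1.920 m
Required I = P_cr·L_e²/(π²E) = 2.860×10^5 × 1.920² / (π² × 2.08×10^11) = 5.136×10^-7 m⁴
I_req = 5.136×10^5 mm⁴
Solid circle: I = πd⁴/64  ⇒  d = (64I/π)^(1/4) = (64×5.136×10^5/π)^(1/4) = 56.9 mm

d ≈ 56.9 mm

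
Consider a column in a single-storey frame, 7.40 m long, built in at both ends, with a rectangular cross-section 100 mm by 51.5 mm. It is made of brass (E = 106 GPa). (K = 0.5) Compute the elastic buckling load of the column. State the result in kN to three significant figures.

Buckling occurs about the weak axis: I_min = h·b³/12 with b = 51.5 mm (the shorter side).
I_min = 100×51.5³/12 = 1.138×10^6 mm⁴
I = 1.138×10^6 mm⁴ = 1.138×10^-6 m⁴
Effective length L_e = K·L = 0.5 × 7.40 = 3.700 m
P_cr = π²EI / L_e² = π² × 106×10⁹ × 1.138×10^-6 / 3.700² = 8.698×10^4 N

P_cr ≈ 87.0 kN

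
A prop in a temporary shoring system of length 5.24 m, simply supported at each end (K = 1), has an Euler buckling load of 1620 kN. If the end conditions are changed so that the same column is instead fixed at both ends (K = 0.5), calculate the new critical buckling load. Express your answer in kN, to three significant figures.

P_cr ≈ 6480 kN

P_cr ∝ 1/K², so P_cr,new = P_cr,old × (K_old/K_new)² = 1620 × (1/0.5)²
= 1620 × 4.000 = 6480 kN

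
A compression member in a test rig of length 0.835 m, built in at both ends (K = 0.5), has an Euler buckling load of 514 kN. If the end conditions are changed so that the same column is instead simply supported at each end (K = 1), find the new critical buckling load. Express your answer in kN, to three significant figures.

P_cr ≈ 128 kN

P_cr ∝ 1/K², so P_cr,new = P_cr,old × (K_old/K_new)² = 514 × (0.5/1)²
= 514 × 0.2500 = 128 kN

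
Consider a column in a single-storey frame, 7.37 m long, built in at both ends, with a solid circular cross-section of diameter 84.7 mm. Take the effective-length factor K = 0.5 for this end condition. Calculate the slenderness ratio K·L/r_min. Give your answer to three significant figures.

For a solid circle r = d/4 = 84.7/4 = 21.18 mm
L_e = K·L = 0.5 × 7.37 m = 3.685 m = 3685.0 mm
λ = L_e / r_min = 3685.0 / 21.17 = 174

λ ≈ 174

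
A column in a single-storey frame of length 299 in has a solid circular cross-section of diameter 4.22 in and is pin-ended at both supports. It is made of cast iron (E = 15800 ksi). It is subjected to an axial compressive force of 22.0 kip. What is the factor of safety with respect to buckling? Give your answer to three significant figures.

I = πd⁴/64 = π×4.22⁴/64 = 15.57 in⁴
Effective length L_e = K·L = 1 × 299 = 299.0 in
P_cr = π²EI / L_e² = π² × 15800×10³ × 15.57 / 299.0² = 2.715×10^4 lb
Factor of safety n = P_cr / P = 27.154 / 22.0 = 1.23

n ≈ 1.23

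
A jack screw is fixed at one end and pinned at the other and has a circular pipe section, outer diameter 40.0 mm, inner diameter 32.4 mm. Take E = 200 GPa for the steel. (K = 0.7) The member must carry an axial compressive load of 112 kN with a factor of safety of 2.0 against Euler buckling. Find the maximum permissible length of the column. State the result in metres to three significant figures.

L_max ≈ 1.13 m

d_o = 40.0 mm, d_i = 32.4 mm
I = π(d_o⁴ − d_i⁴)/64 = π(40.0⁴ − 32.40⁴)/64 = 7.157×10^4 mm⁴
I = 7.157×10^-8 m⁴
Required critical load P_cr = n·P = 2.0 × 112 = 224.0 kN = 2.240×10^5 N
From P_cr = π²EI/(K·L)²:  L = (1/K)·√(π²EI/P_cr) = (1/0.7)·√(π²×2.00×10^11×7.157×10^-8/2.240×10^5)
L = 1.13 m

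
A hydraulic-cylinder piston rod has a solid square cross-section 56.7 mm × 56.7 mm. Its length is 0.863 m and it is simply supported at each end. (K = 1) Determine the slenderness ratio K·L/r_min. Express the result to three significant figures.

λ ≈ 52.7

For a square r = a/√12 = 56.7/√12 = 16.37 mm
L_e = K·L = 1 × 0.863 m = 0.8630 m = 863.00 mm
λ = L_e / r_min = 863.00 / 16.37 = 52.7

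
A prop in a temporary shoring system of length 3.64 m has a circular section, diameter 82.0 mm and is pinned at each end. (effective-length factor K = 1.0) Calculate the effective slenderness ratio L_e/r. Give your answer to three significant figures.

λ ≈ 178

I = πd⁴/64 = π×82.0⁴/64 = 2.219×10^6 mm⁴
A = 5.281×10^3 mm²;  r_min = √(I/A) = √(2.219×10^6/5.281×10^3) = 20.50 mm
L_e = K·L = 1 × 3.64 m = 3.640 m = 3640.0 mm
λ = L_e / r_min = 3640.0 / 20.50 = 178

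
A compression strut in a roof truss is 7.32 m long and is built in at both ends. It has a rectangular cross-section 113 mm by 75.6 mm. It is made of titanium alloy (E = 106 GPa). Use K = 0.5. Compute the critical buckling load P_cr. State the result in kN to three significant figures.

P_cr ≈ 318 kN

Buckling occurs about the weak axis: I_min = h·b³/12 with b = 75.6 mm (the shorter side).
I_min = 113×75.6³/12 = 4.069×10^6 mm⁴
I = 4.069×10^6 mm⁴ = 4.069×10^-6 m⁴
Effective length L_e = K·L = 0.5 × 7.32 = 3.660 m
P_cr = π²EI / L_e² = π² × 106×10⁹ × 4.069×10^-6 / 3.660² = 3.178×10^5 N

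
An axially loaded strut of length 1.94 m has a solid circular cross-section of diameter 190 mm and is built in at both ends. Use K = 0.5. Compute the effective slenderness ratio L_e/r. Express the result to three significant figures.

For a solid circle r = d/4 = 190/4 = 47.50 mm
L_e = K·L = 0.5 × 1.94 m = 0.9700 m = 970.00 mm
λ = L_e / r_min = 970.00 / 47.50 = 20.4

λ ≈ 20.4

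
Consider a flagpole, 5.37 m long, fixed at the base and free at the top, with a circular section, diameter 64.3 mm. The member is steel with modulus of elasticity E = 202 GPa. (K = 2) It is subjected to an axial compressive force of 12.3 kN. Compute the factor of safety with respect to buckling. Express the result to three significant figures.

n ≈ 1.18

I = πd⁴/64 = π×64.3⁴/64 = 8.391×10^5 mm⁴
I = 8.391×10^5 mm⁴ = 8.391×10^-7 m⁴
Effective length L_e = K·L = 2 × 5.37 = 10.74 m
P_cr = π²EI / L_e² = π² × 202×10⁹ × 8.391×10^-7 / 10.74² = 1.450×10^4 N
Factor of safety n = P_cr / P = 14.503 / 12.3 = 1.18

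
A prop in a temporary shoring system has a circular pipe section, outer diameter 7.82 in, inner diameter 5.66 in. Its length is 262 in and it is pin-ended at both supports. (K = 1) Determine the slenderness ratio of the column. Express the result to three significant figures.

λ ≈ 109

d_o = 7.82 in, d_i = 5.66 in
I = π(d_o⁴ − d_i⁴)/64 = π(7.82⁴ − 5.660⁴)/64 = 133.2 in⁴
A = 22.87 in²;  r_min = √(I/A) = √(133.2/22.87) = 2.413 in
L_e = K·L = 1 × 262 = 262.0 in
λ = L_e / r_min = 262.00 / 2.413 = 109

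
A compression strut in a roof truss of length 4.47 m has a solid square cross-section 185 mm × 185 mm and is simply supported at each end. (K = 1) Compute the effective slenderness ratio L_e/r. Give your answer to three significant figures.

λ ≈ 83.7

For a square r = a/√12 = 185/√12 = 53.40 mm
L_e = K·L = 1 × 4.47 m = 4.470 m = 4470.0 mm
λ = L_e / r_min = 4470.0 / 53.40 = 83.7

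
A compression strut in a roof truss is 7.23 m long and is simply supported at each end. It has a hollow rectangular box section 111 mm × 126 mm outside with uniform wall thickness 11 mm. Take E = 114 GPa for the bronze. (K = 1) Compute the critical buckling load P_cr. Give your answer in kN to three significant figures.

Inner dimensions: h_i = 126 − 2×11 = 104.0 mm, b_i = 111 − 2×11 = 89.00 mm
Weak-axis I_min = (h_o·b_o³ − h_i·b_i³)/12 with b_o = 111, b_i = 89.00 mm (shorter outer/inner sides).
I_min = (126×111³ − 104.0×89.00³)/12 = 8.250×10^6 mm⁴
I = 8.250×10^6 mm⁴ = 8.250×10^-6 m⁴
Effective length L_e = K·L = 1 × 7.23 = 7.230 m
P_cr = π²EI / L_e² = π² × 114×10⁹ × 8.250×10^-6 / 7.230² = 1.776×10^5 N

P_cr ≈ 178 kN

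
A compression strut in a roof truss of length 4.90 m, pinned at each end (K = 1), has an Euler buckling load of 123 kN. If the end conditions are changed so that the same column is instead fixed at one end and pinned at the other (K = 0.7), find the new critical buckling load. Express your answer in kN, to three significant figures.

P_cr ∝ 1/K², so P_cr,new = P_cr,old × (K_old/K_new)² = 123 × (1/0.7)²
= 123 × 2.041 = 251 kN

P_cr ≈ 251 kN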